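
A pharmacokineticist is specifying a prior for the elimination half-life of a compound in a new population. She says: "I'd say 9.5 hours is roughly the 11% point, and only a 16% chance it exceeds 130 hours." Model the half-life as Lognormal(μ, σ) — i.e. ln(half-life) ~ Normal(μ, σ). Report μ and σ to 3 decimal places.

If T ~ Lognormal(μ,σ) then ln T ~ Normal(μ,σ), so the p-quantile of ln T is μ + z_p·σ.
ln(9.5) = 2.251 and ln(130) = 4.868; z_{0.11} = -1.227, z_{0.84} = 0.9945.
σ = (4.868 − 2.251)/(0.9945 − (-1.227)) = 1.178.
μ = 2.251 − (-1.227)·1.178 = 3.696.

μ ≈ 3.696, σ ≈ 1.178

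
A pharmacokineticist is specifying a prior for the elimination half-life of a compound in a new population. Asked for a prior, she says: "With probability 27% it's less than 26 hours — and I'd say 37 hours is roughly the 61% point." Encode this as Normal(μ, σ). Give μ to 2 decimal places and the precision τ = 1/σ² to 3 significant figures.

μ = 33.56, τ = 0.00658

The p-quantile of Normal(μ,σ) is μ + z_p·σ, with z_{0.27} = -0.6128 and z_{0.61} = 0.2793.
Eliminate σ: μ = (z₂·x₁ − z₁·x₂)/(z₂ − z₁) = (0.2793·26 − (-0.6128)·37)/0.8921 = 33.56.
Then σ = (x₂ − x₁)/(z₂ − z₁) = (37 − 26)/0.8921 = 12.33.
Precision τ = 1/σ² = 1/12.33² = 0.00658.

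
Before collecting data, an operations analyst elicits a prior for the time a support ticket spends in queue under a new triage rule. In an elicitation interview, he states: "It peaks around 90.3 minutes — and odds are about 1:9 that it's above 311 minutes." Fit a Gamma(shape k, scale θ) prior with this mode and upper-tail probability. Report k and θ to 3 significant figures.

k ≈ 2.23, θ ≈ 73.7

Gamma(k,θ) with k>1 has mode (k−1)θ, so θ = 90.3/(k−1).
Need P(X < 311) = 0.9 with θ tied to k this way. Start at k = 2, θ = 90.3: P(X<311) ≈ 0.858.
Too low — raise k to concentrate. Iterating converges to k ≈ 2.23.
Then θ = 90.3/(2.23−1) ≈ 73.7.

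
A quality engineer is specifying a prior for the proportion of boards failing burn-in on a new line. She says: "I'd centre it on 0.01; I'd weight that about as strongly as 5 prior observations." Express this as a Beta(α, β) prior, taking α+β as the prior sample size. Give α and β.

Under the effective-sample-size interpretation, Beta(α, β) has prior mean α/(α+β) and prior sample size α+β.
So α+β = 5 and α/(α+β) = 0.01, giving α = 0.01·5 = 0.05 and β = 5 − 0.05 = 4.95.

α = 0.05, β = 4.95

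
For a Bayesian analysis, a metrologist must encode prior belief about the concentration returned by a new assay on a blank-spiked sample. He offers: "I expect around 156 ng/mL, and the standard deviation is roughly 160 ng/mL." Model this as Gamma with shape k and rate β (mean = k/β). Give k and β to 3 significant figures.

k ≈ 0.951, β ≈ 0.00609

For Gamma(k, rate β): mean = k/β, variance = k/β², so CV = 1/√k.
CV = SD/mean = 160/156 = 1.026, hence k = 1/CV² = 0.951.
Then β = k/mean = 0.951/156 = 0.00609.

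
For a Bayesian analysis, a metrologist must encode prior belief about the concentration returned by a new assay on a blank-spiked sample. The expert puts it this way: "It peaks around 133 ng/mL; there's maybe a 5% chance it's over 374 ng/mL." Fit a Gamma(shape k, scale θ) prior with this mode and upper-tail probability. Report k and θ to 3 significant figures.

k ≈ 3.5, θ ≈ 53.1

Gamma(k,θ) with k>1 has mode (k−1)θ, so θ = 133/(k−1).
Need P(X < 374) = 0.95 with θ tied to k this way. Start at k = 2, θ = 133: P(X<374) ≈ 0.771.
Too low — raise k to concentrate. Iterating converges to k ≈ 3.5.
Then θ = 133/(3.5−1) ≈ 53.1.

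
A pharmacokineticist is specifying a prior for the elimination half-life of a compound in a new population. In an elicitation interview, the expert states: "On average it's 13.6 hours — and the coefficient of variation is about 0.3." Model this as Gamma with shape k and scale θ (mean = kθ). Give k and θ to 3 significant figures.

k ≈ 11.1, θ ≈ 1.22

For Gamma(k, scale θ): mean = kθ, variance = kθ², so CV = 1/√k.
CV = 0.3, hence k = 1/CV² = 11.1.
Then θ = mean/k = 13.6/11.1 = 1.22.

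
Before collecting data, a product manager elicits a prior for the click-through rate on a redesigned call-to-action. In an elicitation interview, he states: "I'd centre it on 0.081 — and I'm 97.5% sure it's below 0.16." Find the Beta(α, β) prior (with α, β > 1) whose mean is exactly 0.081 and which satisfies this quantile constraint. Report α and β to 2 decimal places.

With mean 0.081 fixed, write α = 0.081s, β = 0.919s where s = α+β.
Need P(θ < 0.16) = 0.975 under Beta(0.081s, 0.919s). Normal approximation: (q−m)/√(m(1−m)/s) ≈ z_{0.975} = 1.96, so s ≈ 0.081·0.919·(1.96)²/(0.16−0.081)² = 45.8.
At s = 45.8: P(θ<0.16) ≈ 0.957. Adjusting to match 0.975 gives s ≈ 61.93.
So α = 0.081·61.93 ≈ 5.02, β = 0.919·61.93 ≈ 56.92.

α ≈ 5.02, β ≈ 56.92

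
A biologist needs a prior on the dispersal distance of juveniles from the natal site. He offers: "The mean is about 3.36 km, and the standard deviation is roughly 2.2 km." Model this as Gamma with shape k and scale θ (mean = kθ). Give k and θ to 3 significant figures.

k ≈ 2.33, θ ≈ 1.44

For Gamma(k, scale θ): mean = kθ, variance = kθ², so CV = 1/√k.
CV = SD/mean = 2.2/3.36 = 0.6548, hence k = 1/CV² = 2.33.
Then θ = mean/k = 3.36/2.33 = 1.44.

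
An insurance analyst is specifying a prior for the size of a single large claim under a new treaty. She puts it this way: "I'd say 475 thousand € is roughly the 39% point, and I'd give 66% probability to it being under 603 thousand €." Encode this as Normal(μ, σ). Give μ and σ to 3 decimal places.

The p-quantile of Normal(μ,σ) is μ + z_p·σ, with z_{0.39} = -0.2793 and z_{0.66} = 0.4125.
Eliminate σ: μ = (z₂·x₁ − z₁·x₂)/(z₂ − z₁) = (0.4125·475 − (-0.2793)·603)/0.6918 = 526.682.
Then σ = (x₂ − x₁)/(z₂ − z₁) = (603 − 475)/0.6918 = 185.029.

μ = 526.682, σ = 185.029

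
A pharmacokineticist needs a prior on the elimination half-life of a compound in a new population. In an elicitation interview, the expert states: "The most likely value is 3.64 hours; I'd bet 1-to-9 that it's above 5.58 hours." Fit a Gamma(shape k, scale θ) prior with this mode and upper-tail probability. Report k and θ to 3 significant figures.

Gamma(k,θ) with k>1 has mode (k−1)θ, so θ = 3.64/(k−1).
Need P(X < 5.58) = 0.9 with θ tied to k this way. Start at k = 2, θ = 3.64: P(X<5.58) ≈ 0.453.
Too low — raise k to concentrate. Iterating converges to k ≈ 11.2.
Then θ = 3.64/(11.2−1) ≈ 0.356.

k ≈ 11.2, θ ≈ 0.356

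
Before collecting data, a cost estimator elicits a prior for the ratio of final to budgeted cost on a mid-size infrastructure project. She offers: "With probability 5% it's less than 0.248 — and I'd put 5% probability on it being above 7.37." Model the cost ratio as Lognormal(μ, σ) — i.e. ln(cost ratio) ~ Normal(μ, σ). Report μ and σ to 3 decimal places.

If T ~ Lognormal(μ,σ) then ln T ~ Normal(μ,σ), so the p-quantile of ln T is μ + z_p·σ.
ln(0.248) = -1.394 and ln(7.37) = 1.997; z_{0.05} = -1.645, z_{0.95} = 1.645.
σ = (1.997 − -1.394)/(1.645 − (-1.645)) = 1.031.
μ = -1.394 − (-1.645)·1.031 = 0.302.

μ ≈ 0.302, σ ≈ 1.031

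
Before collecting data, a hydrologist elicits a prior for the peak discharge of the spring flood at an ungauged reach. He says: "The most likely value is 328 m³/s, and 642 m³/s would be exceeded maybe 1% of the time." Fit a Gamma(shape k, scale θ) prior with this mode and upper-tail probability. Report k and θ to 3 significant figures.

k ≈ 11.9, θ ≈ 30

Gamma(k,θ) with k>1 has mode (k−1)θ, so θ = 328/(k−1).
Need P(X < 642) = 0.99 with θ tied to k this way. Start at k = 2, θ = 328: P(X<642) ≈ 0.582.
Too low — raise k to concentrate. Iterating converges to k ≈ 11.9.
Then θ = 328/(11.9−1) ≈ 30.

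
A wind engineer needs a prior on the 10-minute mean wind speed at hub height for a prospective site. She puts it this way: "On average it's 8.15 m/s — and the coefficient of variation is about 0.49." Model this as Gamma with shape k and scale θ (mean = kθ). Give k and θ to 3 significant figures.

k ≈ 4.16, θ ≈ 1.96

For Gamma(k, scale θ): mean = kθ, variance = kθ², so CV = 1/√k.
CV = 0.49, hence k = 1/CV² = 4.16.
Then θ = mean/k = 8.15/4.16 = 1.96.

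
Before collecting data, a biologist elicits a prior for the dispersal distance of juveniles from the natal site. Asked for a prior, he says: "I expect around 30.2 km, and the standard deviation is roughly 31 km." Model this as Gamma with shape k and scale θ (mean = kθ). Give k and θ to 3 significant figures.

For Gamma(k, scale θ): mean = kθ, variance = kθ², so CV = 1/√k.
CV = SD/mean = 31/30.2 = 1.026, hence k = 1/CV² = 0.949.
Then θ = mean/k = 30.2/0.949 = 31.8.

k ≈ 0.949, θ ≈ 31.8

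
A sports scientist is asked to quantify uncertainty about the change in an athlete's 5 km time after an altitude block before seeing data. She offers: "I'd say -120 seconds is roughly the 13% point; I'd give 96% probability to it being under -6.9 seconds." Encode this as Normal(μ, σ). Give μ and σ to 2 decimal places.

μ = -75.72, σ = 39.31

The p-quantile of Normal(μ,σ) is μ + z_p·σ, with z_{0.13} = -1.126 and z_{0.96} = 1.751.
Eliminate σ: μ = (z₂·x₁ − z₁·x₂)/(z₂ − z₁) = (1.751·-120 − (-1.126)·-6.9)/2.877 = -75.72.
Then σ = (x₂ − x₁)/(z₂ − z₁) = (-6.9 − -120)/2.877 = 39.31.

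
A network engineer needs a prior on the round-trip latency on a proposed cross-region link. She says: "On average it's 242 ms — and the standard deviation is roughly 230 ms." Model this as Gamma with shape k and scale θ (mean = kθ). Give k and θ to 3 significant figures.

For Gamma(k, scale θ): mean = kθ, variance = kθ², so CV = 1/√k.
CV = SD/mean = 230/242 = 0.9504, hence k = 1/CV² = 1.11.
Then θ = mean/k = 242/1.11 = 219.

k ≈ 1.11, θ ≈ 219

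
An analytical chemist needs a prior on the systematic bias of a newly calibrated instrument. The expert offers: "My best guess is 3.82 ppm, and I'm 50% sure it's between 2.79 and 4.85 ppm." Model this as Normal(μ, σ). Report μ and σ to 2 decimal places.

A symmetric 50% interval runs μ ± z·σ with z = 0.6745.
Half-width = 1.03, so σ = 1.03/0.6745 = 1.53.
μ is the stated best guess, 3.82.

μ = 3.82, σ = 1.53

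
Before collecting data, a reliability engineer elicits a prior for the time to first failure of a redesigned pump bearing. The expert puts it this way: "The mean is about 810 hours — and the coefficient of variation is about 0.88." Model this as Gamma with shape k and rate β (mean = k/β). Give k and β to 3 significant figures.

For Gamma(k, rate β): mean = k/β, variance = k/β², so CV = 1/√k.
CV = 0.88, hence k = 1/CV² = 1.29.
Then β = k/mean = 1.29/810 = 0.00159.

k ≈ 1.29, β ≈ 0.00159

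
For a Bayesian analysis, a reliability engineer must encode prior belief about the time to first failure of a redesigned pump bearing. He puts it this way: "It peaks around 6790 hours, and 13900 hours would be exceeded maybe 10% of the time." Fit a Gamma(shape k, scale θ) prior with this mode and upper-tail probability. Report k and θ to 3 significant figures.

Gamma(k,θ) with k>1 has mode (k−1)θ, so θ = 6790/(k−1).
Need P(X < 13900) = 0.9 with θ tied to k this way. Start at k = 2, θ = 6790: P(X<13900) ≈ 0.607.
Too low — raise k to concentrate. Iterating converges to k ≈ 4.74.
Then θ = 6790/(4.74−1) ≈ 1820.

k ≈ 4.74, θ ≈ 1820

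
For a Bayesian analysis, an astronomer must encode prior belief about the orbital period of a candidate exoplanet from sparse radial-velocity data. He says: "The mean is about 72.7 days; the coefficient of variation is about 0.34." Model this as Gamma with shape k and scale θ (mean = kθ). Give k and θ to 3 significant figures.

k ≈ 8.65, θ ≈ 8.4

For Gamma(k, scale θ): mean = kθ, variance = kθ², so CV = 1/√k.
CV = 0.34, hence k = 1/CV² = 8.65.
Then θ = mean/k = 72.7/8.65 = 8.4.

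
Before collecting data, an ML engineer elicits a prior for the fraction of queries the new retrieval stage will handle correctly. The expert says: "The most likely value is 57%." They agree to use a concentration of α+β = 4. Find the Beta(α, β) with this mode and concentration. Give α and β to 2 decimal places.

α = 2.14, β = 1.86

For α,β > 1 the Beta mode is (α−1)/(α+β−2). With α+β = 4, the mode is (α−1)/2.
Set (α−1)/2 = 0.57 → α = 1 + 0.57·2 = 2.14.
β = 4 − α = 1.86.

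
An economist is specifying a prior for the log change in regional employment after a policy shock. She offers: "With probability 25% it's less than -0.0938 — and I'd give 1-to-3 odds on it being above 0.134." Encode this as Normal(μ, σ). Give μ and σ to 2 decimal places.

For Normal(μ,σ), the p-quantile is μ + z_p·σ. Here z_{0.25} = -0.6745, z_{0.75} = 0.6745.
So -0.0938 = μ − 0.6745σ and 0.134 = μ + 0.6745σ.
Subtracting: σ = (0.134 − -0.0938)/(0.6745 − (-0.6745)) = 0.17.
Then μ = -0.0938 − (-0.6745)·0.17 = 0.02.

μ = 0.02, σ = 0.17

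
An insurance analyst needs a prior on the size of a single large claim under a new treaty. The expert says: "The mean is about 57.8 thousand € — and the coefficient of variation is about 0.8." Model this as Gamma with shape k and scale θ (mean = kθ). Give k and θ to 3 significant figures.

k ≈ 1.56, θ ≈ 37

For Gamma(k, scale θ): mean = kθ, variance = kθ², so CV = 1/√k.
CV = 0.8, hence k = 1/CV² = 1.56.
Then θ = mean/k = 57.8/1.56 = 37.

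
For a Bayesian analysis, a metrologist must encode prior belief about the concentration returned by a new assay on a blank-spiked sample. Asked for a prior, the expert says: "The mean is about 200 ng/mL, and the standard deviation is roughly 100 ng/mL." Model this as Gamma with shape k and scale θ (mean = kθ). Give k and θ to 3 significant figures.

k ≈ 4, θ ≈ 50

For Gamma(k, scale θ): mean = kθ, variance = kθ², so CV = 1/√k.
CV = SD/mean = 100/200 = 0.5, hence k = 1/CV² = 4.
Then θ = mean/k = 200/4 = 50.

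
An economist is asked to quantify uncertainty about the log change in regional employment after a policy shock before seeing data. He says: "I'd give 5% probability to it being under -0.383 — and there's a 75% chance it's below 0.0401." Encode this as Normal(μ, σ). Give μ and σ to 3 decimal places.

μ = -0.083, σ = 0.182

For Normal(μ,σ), the p-quantile is μ + z_p·σ. Here z_{0.05} = -1.645, z_{0.75} = 0.6745.
So -0.383 = μ − 1.645σ and 0.0401 = μ + 0.6745σ.
Subtracting: σ = (0.0401 − -0.383)/(0.6745 − (-1.645)) = 0.182.
Then μ = -0.383 − (-1.645)·0.182 = -0.083.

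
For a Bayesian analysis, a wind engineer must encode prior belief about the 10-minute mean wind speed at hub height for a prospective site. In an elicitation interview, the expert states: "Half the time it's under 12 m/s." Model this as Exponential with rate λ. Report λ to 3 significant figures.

λ ≈ 0.0578

Exponential median = ln 2 / λ, so λ = ln 2 / 12.0 = 0.0578.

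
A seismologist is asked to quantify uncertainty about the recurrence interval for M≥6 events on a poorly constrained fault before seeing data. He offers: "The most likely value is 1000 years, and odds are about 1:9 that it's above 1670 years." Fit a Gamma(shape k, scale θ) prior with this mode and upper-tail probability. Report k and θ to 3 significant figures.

k ≈ 8.18, θ ≈ 139

Gamma(k,θ) with k>1 has mode (k−1)θ, so θ = 1000/(k−1).
Need P(X < 1670) = 0.9 with θ tied to k this way. Start at k = 2, θ = 1000: P(X<1670) ≈ 0.497.
Too low — raise k to concentrate. Iterating converges to k ≈ 8.18.
Then θ = 1000/(8.18−1) ≈ 139.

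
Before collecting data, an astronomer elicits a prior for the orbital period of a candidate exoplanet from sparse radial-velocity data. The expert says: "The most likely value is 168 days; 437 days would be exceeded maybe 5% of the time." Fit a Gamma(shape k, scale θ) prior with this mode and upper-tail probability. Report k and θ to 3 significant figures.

Gamma(k,θ) with k>1 has mode (k−1)θ, so θ = 168/(k−1).
Need P(X < 437) = 0.95 with θ tied to k this way. Start at k = 2, θ = 168: P(X<437) ≈ 0.733.
Too low — raise k to concentrate. Iterating converges to k ≈ 3.96.
Then θ = 168/(3.96−1) ≈ 56.8.

k ≈ 3.96, θ ≈ 56.8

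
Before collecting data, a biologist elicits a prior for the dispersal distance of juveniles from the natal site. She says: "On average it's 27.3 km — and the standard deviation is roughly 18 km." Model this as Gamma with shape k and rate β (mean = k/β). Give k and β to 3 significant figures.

k ≈ 2.3, β ≈ 0.0843

For Gamma(k, rate β): mean = k/β, variance = k/β², so CV = 1/√k.
CV = SD/mean = 18/27.3 = 0.6593, hence k = 1/CV² = 2.3.
Then β = k/mean = 2.3/27.3 = 0.0843.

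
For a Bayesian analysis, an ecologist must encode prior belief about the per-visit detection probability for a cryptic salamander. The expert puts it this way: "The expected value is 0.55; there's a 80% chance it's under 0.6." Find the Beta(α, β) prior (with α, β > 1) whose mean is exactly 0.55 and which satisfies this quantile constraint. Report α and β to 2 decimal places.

α ≈ 38.85, β ≈ 31.79

With mean 0.55 fixed, write α = 0.55s, β = 0.45s where s = α+β.
Need P(θ < 0.6) = 0.8 under Beta(0.55s, 0.45s). Normal approximation: (q−m)/√(m(1−m)/s) ≈ z_{0.8} = 0.842, so s ≈ 0.55·0.45·(0.842)²/(0.6−0.55)² = 70.1.
At s = 70.1: P(θ<0.6) ≈ 0.799. Adjusting to match 0.8 gives s ≈ 70.63.
So α = 0.55·70.63 ≈ 38.85, β = 0.45·70.63 ≈ 31.79.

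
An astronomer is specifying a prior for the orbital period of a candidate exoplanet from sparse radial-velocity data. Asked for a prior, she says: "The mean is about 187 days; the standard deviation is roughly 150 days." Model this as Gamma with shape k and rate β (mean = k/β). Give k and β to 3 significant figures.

k ≈ 1.55, β ≈ 0.00831

For Gamma(k, rate β): mean = k/β, variance = k/β², so CV = 1/√k.
CV = SD/mean = 150/187 = 0.8021, hence k = 1/CV² = 1.55.
Then β = k/mean = 1.55/187 = 0.00831.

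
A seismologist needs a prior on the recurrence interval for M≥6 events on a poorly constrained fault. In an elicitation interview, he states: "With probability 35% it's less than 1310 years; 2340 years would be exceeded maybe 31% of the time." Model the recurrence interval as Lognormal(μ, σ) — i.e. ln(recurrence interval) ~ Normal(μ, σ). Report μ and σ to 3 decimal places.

μ ≈ 7.431, σ ≈ 0.658

If T ~ Lognormal(μ,σ) then ln T ~ Normal(μ,σ), so the p-quantile of ln T is μ + z_p·σ.
ln(1310) = 7.178 and ln(2340) = 7.758; z_{0.35} = -0.3853, z_{0.69} = 0.4959.
σ = (7.758 − 7.178)/(0.4959 − (-0.3853)) = 0.658.
μ = 7.178 − (-0.3853)·0.658 = 7.431.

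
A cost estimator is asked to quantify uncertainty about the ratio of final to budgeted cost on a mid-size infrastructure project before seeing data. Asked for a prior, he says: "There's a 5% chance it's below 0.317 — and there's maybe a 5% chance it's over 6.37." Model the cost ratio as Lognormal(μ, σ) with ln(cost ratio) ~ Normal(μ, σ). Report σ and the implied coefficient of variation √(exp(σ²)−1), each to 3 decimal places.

σ ≈ 0.912, CV ≈ 1.139

If T ~ Lognormal(μ,σ) then ln T ~ Normal(μ,σ), so the p-quantile of ln T is μ + z_p·σ.
ln(0.317) = -1.149 and ln(6.37) = 1.852; z_{0.05} = -1.645, z_{0.95} = 1.645.
σ = (1.852 − -1.149)/(1.645 − (-1.645)) = 0.912.
μ = -1.149 − (-1.645)·0.912 = 0.351.
CV = √(exp(σ²)−1) = √(exp(0.8319)−1) = 1.139.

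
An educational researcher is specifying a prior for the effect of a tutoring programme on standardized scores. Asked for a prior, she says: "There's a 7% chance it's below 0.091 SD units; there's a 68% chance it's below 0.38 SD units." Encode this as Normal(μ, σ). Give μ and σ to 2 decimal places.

μ = 0.31, σ = 0.15

For Normal(μ,σ), the p-quantile is μ + z_p·σ. Here z_{0.07} = -1.476, z_{0.68} = 0.4677.
So 0.091 = μ − 1.476σ and 0.38 = μ + 0.4677σ.
Subtracting: σ = (0.38 − 0.091)/(0.4677 − (-1.476)) = 0.15.
Then μ = 0.091 − (-1.476)·0.15 = 0.31.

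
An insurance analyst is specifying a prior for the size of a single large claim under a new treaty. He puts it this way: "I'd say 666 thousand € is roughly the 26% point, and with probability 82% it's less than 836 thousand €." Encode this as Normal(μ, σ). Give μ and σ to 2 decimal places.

For Normal(μ,σ), the p-quantile is μ + z_p·σ. Here z_{0.26} = -0.6433, z_{0.82} = 0.9154.
So 666 = μ − 0.6433σ and 836 = μ + 0.9154σ.
Subtracting: σ = (836 − 666)/(0.9154 − (-0.6433)) = 109.06.
Then μ = 666 − (-0.6433)·109.06 = 736.17.

μ = 736.17, σ = 109.06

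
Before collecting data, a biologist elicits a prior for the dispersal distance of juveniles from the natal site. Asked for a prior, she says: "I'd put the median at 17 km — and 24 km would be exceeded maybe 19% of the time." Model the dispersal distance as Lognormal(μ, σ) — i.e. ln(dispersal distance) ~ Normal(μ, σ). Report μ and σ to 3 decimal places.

μ ≈ 2.833, σ ≈ 0.393

If T ~ Lognormal(μ,σ) then ln T ~ Normal(μ,σ), so the p-quantile of ln T is μ + z_p·σ.
ln(17) = 2.833 and ln(24) = 3.178; z_{0.5} = 0, z_{0.81} = 0.8779.
σ = (3.178 − 2.833)/(0.8779 − (0)) = 0.393.
μ = 2.833 − (0)·0.393 = 2.833.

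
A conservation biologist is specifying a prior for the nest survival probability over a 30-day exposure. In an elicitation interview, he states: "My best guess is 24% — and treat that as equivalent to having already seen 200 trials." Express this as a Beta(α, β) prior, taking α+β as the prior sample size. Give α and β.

Under the effective-sample-size interpretation, Beta(α, β) has prior mean α/(α+β) and prior sample size α+β.
So α+β = 200 and α/(α+β) = 0.24, giving α = 0.24·200 = 48 and β = 200 − 48 = 152.

α = 48, β = 152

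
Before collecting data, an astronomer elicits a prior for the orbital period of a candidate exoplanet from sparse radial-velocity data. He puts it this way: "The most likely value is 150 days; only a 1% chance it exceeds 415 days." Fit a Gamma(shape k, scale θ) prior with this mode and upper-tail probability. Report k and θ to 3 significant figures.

Gamma(k,θ) with k>1 has mode (k−1)θ, so θ = 150/(k−1).
Need P(X < 415) = 0.99 with θ tied to k this way. Start at k = 2, θ = 150: P(X<415) ≈ 0.763.
Too low — raise k to concentrate. Iterating converges to k ≈ 5.43.
Then θ = 150/(5.43−1) ≈ 33.9.

k ≈ 5.43, θ ≈ 33.9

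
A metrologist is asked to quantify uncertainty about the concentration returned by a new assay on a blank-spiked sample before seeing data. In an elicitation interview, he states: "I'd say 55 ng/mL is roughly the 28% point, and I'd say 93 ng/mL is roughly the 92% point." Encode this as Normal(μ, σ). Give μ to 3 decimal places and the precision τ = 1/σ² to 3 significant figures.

μ = 66.141, τ = 0.00274

The p-quantile of Normal(μ,σ) is μ + z_p·σ, with z_{0.28} = -0.5828 and z_{0.92} = 1.405.
Eliminate σ: μ = (z₂·x₁ − z₁·x₂)/(z₂ − z₁) = (1.405·55 − (-0.5828)·93)/1.988 = 66.141.
Then σ = (x₂ − x₁)/(z₂ − z₁) = (93 − 55)/1.988 = 19.116.
Precision τ = 1/σ² = 1/19.12² = 0.00274.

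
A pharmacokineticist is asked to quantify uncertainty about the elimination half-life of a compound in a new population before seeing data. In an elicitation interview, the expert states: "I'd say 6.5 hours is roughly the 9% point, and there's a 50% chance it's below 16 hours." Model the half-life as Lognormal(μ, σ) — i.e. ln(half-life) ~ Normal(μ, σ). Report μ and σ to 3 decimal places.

μ ≈ 2.773, σ ≈ 0.672

If T ~ Lognormal(μ,σ) then ln T ~ Normal(μ,σ), so the p-quantile of ln T is μ + z_p·σ.
ln(6.5) = 1.872 and ln(16) = 2.773; z_{0.09} = -1.341, z_{0.5} = 0.
σ = (2.773 − 1.872)/(0 − (-1.341)) = 0.672.
μ = 1.872 − (-1.341)·0.672 = 2.773.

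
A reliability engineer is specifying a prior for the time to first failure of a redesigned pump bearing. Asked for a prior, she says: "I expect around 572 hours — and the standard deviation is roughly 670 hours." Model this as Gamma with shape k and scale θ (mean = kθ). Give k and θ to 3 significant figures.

k ≈ 0.729, θ ≈ 785

For Gamma(k, scale θ): mean = kθ, variance = kθ², so CV = 1/√k.
CV = SD/mean = 670/572 = 1.171, hence k = 1/CV² = 0.729.
Then θ = mean/k = 572/0.729 = 785.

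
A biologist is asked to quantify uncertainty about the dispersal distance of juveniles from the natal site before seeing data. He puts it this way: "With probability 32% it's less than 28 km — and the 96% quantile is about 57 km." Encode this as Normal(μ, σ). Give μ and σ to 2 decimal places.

The p-quantile of Normal(μ,σ) is μ + z_p·σ, with z_{0.32} = -0.4677 and z_{0.96} = 1.751.
Eliminate σ: μ = (z₂·x₁ − z₁·x₂)/(z₂ − z₁) = (1.751·28 − (-0.4677)·57)/2.218 = 34.11.
Then σ = (x₂ − x₁)/(z₂ − z₁) = (57 − 28)/2.218 = 13.07.

μ = 34.11, σ = 13.07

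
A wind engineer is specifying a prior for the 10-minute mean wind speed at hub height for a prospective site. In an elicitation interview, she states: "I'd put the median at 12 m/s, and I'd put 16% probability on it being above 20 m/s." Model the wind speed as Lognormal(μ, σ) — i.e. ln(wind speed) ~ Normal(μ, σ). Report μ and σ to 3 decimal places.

If T ~ Lognormal(μ,σ) then ln T ~ Normal(μ,σ), so the p-quantile of ln T is μ + z_p·σ.
ln(12) = 2.485 and ln(20) = 2.996; z_{0.5} = 0, z_{0.84} = 0.9945.
σ = (2.996 − 2.485)/(0.9945 − (0)) = 0.514.
μ = 2.485 − (0)·0.514 = 2.485.

μ ≈ 2.485, σ ≈ 0.514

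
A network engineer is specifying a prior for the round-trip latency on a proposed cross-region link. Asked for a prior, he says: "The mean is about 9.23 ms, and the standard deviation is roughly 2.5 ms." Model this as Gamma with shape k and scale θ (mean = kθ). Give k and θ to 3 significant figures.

For Gamma(k, scale θ): mean = kθ, variance = kθ², so CV = 1/√k.
CV = SD/mean = 2.5/9.23 = 0.2709, hence k = 1/CV² = 13.6.
Then θ = mean/k = 9.23/13.6 = 0.677.

k ≈ 13.6, θ ≈ 0.677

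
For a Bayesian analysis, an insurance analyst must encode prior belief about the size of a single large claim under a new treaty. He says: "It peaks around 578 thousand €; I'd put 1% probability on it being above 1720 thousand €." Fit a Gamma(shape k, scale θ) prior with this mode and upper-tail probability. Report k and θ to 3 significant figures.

Gamma(k,θ) with k>1 has mode (k−1)θ, so θ = 578/(k−1).
Need P(X < 1720) = 0.99 with θ tied to k this way. Start at k = 2, θ = 578: P(X<1720) ≈ 0.797.
Too low — raise k to concentrate. Iterating converges to k ≈ 4.79.
Then θ = 578/(4.79−1) ≈ 152.

k ≈ 4.79, θ ≈ 152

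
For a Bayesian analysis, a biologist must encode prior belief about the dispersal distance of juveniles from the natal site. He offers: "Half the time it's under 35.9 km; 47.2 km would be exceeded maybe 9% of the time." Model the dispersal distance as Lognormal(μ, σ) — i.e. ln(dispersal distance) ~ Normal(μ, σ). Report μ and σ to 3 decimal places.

μ ≈ 3.581, σ ≈ 0.204

If T ~ Lognormal(μ,σ) then ln T ~ Normal(μ,σ), so the p-quantile of ln T is μ + z_p·σ.
ln(35.9) = 3.581 and ln(47.2) = 3.854; z_{0.5} = 0, z_{0.91} = 1.341.
σ = (3.854 − 3.581)/(1.341 − (0)) = 0.204.
μ = 3.581 − (0)·0.204 = 3.581.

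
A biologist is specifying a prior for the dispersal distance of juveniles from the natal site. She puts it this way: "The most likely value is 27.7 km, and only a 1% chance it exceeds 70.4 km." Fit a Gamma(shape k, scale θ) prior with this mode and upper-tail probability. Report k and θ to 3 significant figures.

Gamma(k,θ) with k>1 has mode (k−1)θ, so θ = 27.7/(k−1).
Need P(X < 70.4) = 0.99 with θ tied to k this way. Start at k = 2, θ = 27.7: P(X<70.4) ≈ 0.721.
Too low — raise k to concentrate. Iterating converges to k ≈ 6.38.
Then θ = 27.7/(6.38−1) ≈ 5.15.

k ≈ 6.38, θ ≈ 5.15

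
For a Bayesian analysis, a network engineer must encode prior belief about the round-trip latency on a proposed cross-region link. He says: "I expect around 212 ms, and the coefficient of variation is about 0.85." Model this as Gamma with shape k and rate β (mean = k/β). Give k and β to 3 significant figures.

For Gamma(k, rate β): mean = k/β, variance = k/β², so CV = 1/√k.
CV = 0.85, hence k = 1/CV² = 1.38.
Then β = k/mean = 1.38/212 = 0.00653.

k ≈ 1.38, β ≈ 0.00653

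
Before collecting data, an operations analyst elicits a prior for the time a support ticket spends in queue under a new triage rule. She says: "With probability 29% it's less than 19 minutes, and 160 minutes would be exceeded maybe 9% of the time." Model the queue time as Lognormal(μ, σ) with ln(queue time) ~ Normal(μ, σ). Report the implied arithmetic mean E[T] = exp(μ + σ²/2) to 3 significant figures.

E[T] ≈ 66.7 minutes

If T ~ Lognormal(μ,σ) then ln T ~ Normal(μ,σ), so the p-quantile of ln T is μ + z_p·σ.
ln(19) = 2.944 and ln(160) = 5.075; z_{0.29} = -0.5534, z_{0.91} = 1.341.
σ = (5.075 − 2.944)/(1.341 − (-0.5534)) = 1.125.
μ = 2.944 − (-0.5534)·1.125 = 3.567.
E[T] = exp(μ + σ²/2) = exp(3.567 + 0.6327) = 66.7 minutes.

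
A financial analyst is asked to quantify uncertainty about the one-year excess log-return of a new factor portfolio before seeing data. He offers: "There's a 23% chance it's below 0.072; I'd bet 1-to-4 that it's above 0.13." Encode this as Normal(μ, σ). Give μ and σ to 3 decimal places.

μ = 0.099, σ = 0.037

For Normal(μ,σ), the p-quantile is μ + z_p·σ. Here z_{0.23} = -0.7388, z_{0.8} = 0.8416.
So 0.072 = μ − 0.7388σ and 0.13 = μ + 0.8416σ.
Subtracting: σ = (0.13 − 0.072)/(0.8416 − (-0.7388)) = 0.037.
Then μ = 0.072 − (-0.7388)·0.037 = 0.099.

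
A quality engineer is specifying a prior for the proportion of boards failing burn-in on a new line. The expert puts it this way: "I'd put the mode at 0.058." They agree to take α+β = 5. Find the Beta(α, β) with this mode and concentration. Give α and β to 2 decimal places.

For α,β > 1 the Beta mode is (α−1)/(α+β−2). With α+β = 5, the mode is (α−1)/3.
Set (α−1)/3 = 0.058 → α = 1 + 0.058·3 = 1.17.
β = 5 − α = 3.83.

α = 1.17, β = 3.83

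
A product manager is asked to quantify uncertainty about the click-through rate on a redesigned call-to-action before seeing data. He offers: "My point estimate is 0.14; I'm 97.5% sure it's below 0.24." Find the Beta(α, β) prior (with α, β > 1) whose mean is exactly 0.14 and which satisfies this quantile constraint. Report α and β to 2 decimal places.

α ≈ 8.02, β ≈ 49.29

With mean 0.14 fixed, write α = 0.14s, β = 0.86s where s = α+β.
Need P(θ < 0.24) = 0.975 under Beta(0.14s, 0.86s). Normal approximation: (q−m)/√(m(1−m)/s) ≈ z_{0.975} = 1.96, so s ≈ 0.14·0.86·(1.96)²/(0.24−0.14)² = 46.3.
At s = 46.3: P(θ<0.24) ≈ 0.962. Adjusting to match 0.975 gives s ≈ 57.31.
So α = 0.14·57.31 ≈ 8.02, β = 0.86·57.31 ≈ 49.29.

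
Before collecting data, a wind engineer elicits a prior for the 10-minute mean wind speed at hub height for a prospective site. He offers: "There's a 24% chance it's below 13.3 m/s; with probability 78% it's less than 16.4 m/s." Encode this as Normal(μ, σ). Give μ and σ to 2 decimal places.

μ = 14.78, σ = 2.10

For Normal(μ,σ), the p-quantile is μ + z_p·σ. Here z_{0.24} = -0.7063, z_{0.78} = 0.7722.
So 13.3 = μ − 0.7063σ and 16.4 = μ + 0.7722σ.
Subtracting: σ = (16.4 − 13.3)/(0.7722 − (-0.7063)) = 2.10.
Then μ = 13.3 − (-0.7063)·2.10 = 14.78.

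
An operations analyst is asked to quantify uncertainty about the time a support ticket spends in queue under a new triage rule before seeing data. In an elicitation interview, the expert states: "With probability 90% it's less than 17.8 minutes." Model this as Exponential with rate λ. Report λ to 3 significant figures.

P(T < 17.8) = 1 − e^(−λ·17.8) = 0.9, so λ = −ln(1−0.9)/17.8 = −ln(0.1)/17.8 = 0.129.

λ ≈ 0.129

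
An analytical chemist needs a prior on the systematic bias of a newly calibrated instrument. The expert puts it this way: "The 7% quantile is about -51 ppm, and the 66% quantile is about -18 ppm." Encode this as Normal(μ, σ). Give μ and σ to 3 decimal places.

For Normal(μ,σ), the p-quantile is μ + z_p·σ. Here z_{0.07} = -1.476, z_{0.66} = 0.4125.
So -51 = μ − 1.476σ and -18 = μ + 0.4125σ.
Subtracting: σ = (-18 − -51)/(0.4125 − (-1.476)) = 17.476.
Then μ = -51 − (-1.476)·17.476 = -25.208.

μ = -25.208, σ = 17.476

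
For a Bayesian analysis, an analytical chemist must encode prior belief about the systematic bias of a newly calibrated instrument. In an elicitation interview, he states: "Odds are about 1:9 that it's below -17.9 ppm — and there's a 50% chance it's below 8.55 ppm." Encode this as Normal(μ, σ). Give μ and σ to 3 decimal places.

μ = 8.550, σ = 20.639

The p-quantile of Normal(μ,σ) is μ + z_p·σ, with z_{0.1} = -1.282 and z_{0.5} = 0.
Eliminate σ: μ = (z₂·x₁ − z₁·x₂)/(z₂ − z₁) = (0·-17.9 − (-1.282)·8.55)/1.282 = 8.550.
Then σ = (x₂ − x₁)/(z₂ − z₁) = (8.55 − -17.9)/1.282 = 20.639.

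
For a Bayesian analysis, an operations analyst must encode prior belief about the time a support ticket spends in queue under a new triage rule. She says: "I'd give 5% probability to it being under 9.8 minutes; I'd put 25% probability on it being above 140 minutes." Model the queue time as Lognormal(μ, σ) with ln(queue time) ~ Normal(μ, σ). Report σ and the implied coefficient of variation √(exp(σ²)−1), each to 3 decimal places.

If T ~ Lognormal(μ,σ) then ln T ~ Normal(μ,σ), so the p-quantile of ln T is μ + z_p·σ.
ln(9.8) = 2.282 and ln(140) = 4.942; z_{0.05} = -1.645, z_{0.75} = 0.6745.
σ = (4.942 − 2.282)/(0.6745 − (-1.645)) = 1.147.
μ = 2.282 − (-1.645)·1.147 = 4.168.
CV = √(exp(σ²)−1) = √(exp(1.3146)−1) = 1.650.

σ ≈ 1.147, CV ≈ 1.650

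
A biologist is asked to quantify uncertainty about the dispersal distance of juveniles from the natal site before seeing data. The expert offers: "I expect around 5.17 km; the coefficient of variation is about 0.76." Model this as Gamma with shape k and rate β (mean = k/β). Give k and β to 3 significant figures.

For Gamma(k, rate β): mean = k/β, variance = k/β², so CV = 1/√k.
CV = 0.76, hence k = 1/CV² = 1.73.
Then β = k/mean = 1.73/5.17 = 0.335.

k ≈ 1.73, β ≈ 0.335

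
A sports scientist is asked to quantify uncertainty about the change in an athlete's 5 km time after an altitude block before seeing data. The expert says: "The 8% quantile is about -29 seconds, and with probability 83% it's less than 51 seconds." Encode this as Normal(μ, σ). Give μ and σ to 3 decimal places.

μ = 18.645, σ = 33.909

For Normal(μ,σ), the p-quantile is μ + z_p·σ. Here z_{0.08} = -1.405, z_{0.83} = 0.9542.
So -29 = μ − 1.405σ and 51 = μ + 0.9542σ.
Subtracting: σ = (51 − -29)/(0.9542 − (-1.405)) = 33.909.
Then μ = -29 − (-1.405)·33.909 = 18.645.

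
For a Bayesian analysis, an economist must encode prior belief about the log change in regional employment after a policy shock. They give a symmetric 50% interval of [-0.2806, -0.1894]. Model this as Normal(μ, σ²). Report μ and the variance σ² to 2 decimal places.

A symmetric 50% interval runs μ ± z·σ with z = 0.6745.
Half-width = 0.0456, so σ = 0.0456/0.6745 = 0.068 and σ² = 0.00.
μ is the interval midpoint, -0.23.

μ = -0.23, σ² = 0.00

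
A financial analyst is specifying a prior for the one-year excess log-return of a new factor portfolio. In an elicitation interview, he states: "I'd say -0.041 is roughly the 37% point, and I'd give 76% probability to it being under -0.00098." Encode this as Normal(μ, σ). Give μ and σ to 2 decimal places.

μ = -0.03, σ = 0.04

For Normal(μ,σ), the p-quantile is μ + z_p·σ. Here z_{0.37} = -0.3319, z_{0.76} = 0.7063.
So -0.041 = μ − 0.3319σ and -0.00098 = μ + 0.7063σ.
Subtracting: σ = (-0.00098 − -0.041)/(0.7063 − (-0.3319)) = 0.04.
Then μ = -0.041 − (-0.3319)·0.04 = -0.03.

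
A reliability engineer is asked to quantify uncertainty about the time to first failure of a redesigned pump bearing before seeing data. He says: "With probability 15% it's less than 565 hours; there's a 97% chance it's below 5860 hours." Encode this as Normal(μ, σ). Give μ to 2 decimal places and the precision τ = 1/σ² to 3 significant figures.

μ = 2446.21, τ = 3.04e-07

For Normal(μ,σ), the p-quantile is μ + z_p·σ. Here z_{0.15} = -1.036, z_{0.97} = 1.881.
So 565 = μ − 1.036σ and 5860 = μ + 1.881σ.
Subtracting: σ = (5860 − 565)/(1.881 − (-1.036)) = 1815.08.
Then μ = 565 − (-1.036)·1815.08 = 2446.21.
Precision τ = 1/σ² = 1/1815² = 3.04e-07.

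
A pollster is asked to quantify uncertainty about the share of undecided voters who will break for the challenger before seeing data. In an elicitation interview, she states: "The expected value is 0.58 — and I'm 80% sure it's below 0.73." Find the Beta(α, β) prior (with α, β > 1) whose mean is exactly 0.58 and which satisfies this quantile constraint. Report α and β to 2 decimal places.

With mean 0.58 fixed, write α = 0.58s, β = 0.42s where s = α+β.
Need P(θ < 0.73) = 0.8 under Beta(0.58s, 0.42s). Normal approximation: (q−m)/√(m(1−m)/s) ≈ z_{0.8} = 0.842, so s ≈ 0.58·0.42·(0.842)²/(0.73−0.58)² = 7.7.
At s = 7.7: P(θ<0.73) ≈ 0.796. Adjusting to match 0.8 gives s ≈ 7.91.
So α = 0.58·7.91 ≈ 4.59, β = 0.42·7.91 ≈ 3.32.

α ≈ 4.59, β ≈ 3.32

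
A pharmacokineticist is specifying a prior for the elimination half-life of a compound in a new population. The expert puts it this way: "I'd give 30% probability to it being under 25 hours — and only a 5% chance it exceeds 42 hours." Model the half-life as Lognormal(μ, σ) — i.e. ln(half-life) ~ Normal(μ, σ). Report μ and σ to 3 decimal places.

If T ~ Lognormal(μ,σ) then ln T ~ Normal(μ,σ), so the p-quantile of ln T is μ + z_p·σ.
ln(25) = 3.219 and ln(42) = 3.738; z_{0.3} = -0.5244, z_{0.95} = 1.645.
σ = (3.738 − 3.219)/(1.645 − (-0.5244)) = 0.239.
μ = 3.219 − (-0.5244)·0.239 = 3.344.

μ ≈ 3.344, σ ≈ 0.239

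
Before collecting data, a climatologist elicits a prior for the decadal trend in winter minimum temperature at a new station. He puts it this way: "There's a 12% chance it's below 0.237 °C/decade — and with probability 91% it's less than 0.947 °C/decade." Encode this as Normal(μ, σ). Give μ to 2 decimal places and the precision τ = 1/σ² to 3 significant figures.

The p-quantile of Normal(μ,σ) is μ + z_p·σ, with z_{0.12} = -1.175 and z_{0.91} = 1.341.
Eliminate σ: μ = (z₂·x₁ − z₁·x₂)/(z₂ − z₁) = (1.341·0.237 − (-1.175)·0.947)/2.516 = 0.57.
Then σ = (x₂ − x₁)/(z₂ − z₁) = (0.947 − 0.237)/2.516 = 0.28.
Precision τ = 1/σ² = 1/0.2822² = 12.6.

μ = 0.57, τ = 12.6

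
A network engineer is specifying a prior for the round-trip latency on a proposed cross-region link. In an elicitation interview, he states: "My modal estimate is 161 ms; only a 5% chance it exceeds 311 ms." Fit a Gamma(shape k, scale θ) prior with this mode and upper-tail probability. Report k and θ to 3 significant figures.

k ≈ 7.41, θ ≈ 25.1

Gamma(k,θ) with k>1 has mode (k−1)θ, so θ = 161/(k−1).
Need P(X < 311) = 0.95 with θ tied to k this way. Start at k = 2, θ = 161: P(X<311) ≈ 0.575.
Too low — raise k to concentrate. Iterating converges to k ≈ 7.41.
Then θ = 161/(7.41−1) ≈ 25.1.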